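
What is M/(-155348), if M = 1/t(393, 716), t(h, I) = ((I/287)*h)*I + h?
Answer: -287/31316074981452 ≈ -9.1646e-12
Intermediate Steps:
t(h, I) = h + h*I**2/287 (t(h, I) = ((I*(1/287))*h)*I + h = ((I/287)*h)*I + h = (I*h/287)*I + h = h*I**2/287 + h = h + h*I**2/287)
M = 287/201586599 (M = 1/((1/287)*393*(287 + 716**2)) = 1/((1/287)*393*(287 + 512656)) = 1/((1/287)*393*512943) = 1/(201586599/287) = 287/201586599 ≈ 1.4237e-6)
M/(-155348) = (287/201586599)/(-155348) = (287/201586599)*(-1/155348) = -287/31316074981452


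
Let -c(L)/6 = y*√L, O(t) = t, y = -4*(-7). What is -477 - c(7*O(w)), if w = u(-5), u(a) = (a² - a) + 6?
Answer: -477 + 1008*√7 ≈ 2189.9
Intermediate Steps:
u(a) = 6 + a² - a
y = 28
w = 36 (w = 6 + (-5)² - 1*(-5) = 6 + 25 + 5 = 36)
c(L) = -168*√L
-477 - c(7*O(w)) = -477 - (-168)*√(7*36) = -477 - (-168)*√252 = -477 - (-168)*6*√7 = -477 - (-1008)*√7 = -477 + 1008*√7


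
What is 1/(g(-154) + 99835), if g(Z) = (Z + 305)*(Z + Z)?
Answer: 1/53327 ≈ 1.8752e-5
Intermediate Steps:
g(Z) = 2*Z*(305 + Z) (g(Z) = (305 + Z)*(2*Z) = 2*Z*(305 + Z))
1/(g(-154) + 99835) = 1/(2*(-154)*(305 - 154) + 99835) = 1/(2*(-154)*151 + 99835) = 1/(-46508 + 99835) = 1/53327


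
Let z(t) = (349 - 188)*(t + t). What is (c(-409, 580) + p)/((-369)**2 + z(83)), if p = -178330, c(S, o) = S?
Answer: -178739/162887 ≈ -1.0973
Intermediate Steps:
z(t) = 322*t (z(t) = 161*(2*t) = 322*t)
(c(-409, 580) + p)/((-369)**2 + z(83)) = (-409 - 178330)/((-369)**2 + 322*83) = -178739/(136161 + 26726) = -178739/162887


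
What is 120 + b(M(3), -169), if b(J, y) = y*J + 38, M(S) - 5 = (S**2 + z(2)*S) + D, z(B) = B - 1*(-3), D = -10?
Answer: -3053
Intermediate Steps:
z(B) = 3 + B (z(B) = B + 3 = 3 + B)
M(S) = -5 + S**2 + 5*S (M(S) = 5 + ((S**2 + (3 + 2)*S) - 10) = 5 + ((S**2 + 5*S) - 10) = 5 + (-10 + S**2 + 5*S) = -5 + S**2 + 5*S)
b(J, y) = 38 + J*y (b(J, y) = J*y + 38 = 38 + J*y)
120 + b(M(3), -169) = 120 + (38 + (-5 + 3**2 + 5*3)*(-169)) = 120 + (38 + (-5 + 9 + 15)*(-169)) = 120 + (38 + 19*(-169)) = 120 + (38 - 3211) = 120 - 3173 = -3053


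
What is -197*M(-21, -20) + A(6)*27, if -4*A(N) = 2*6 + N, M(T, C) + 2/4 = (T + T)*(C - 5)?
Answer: -206873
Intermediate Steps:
M(T, C) = -1/2 + 2*T*(-5 + C) (M(T, C) = -1/2 + (T + T)*(C - 5) = -1/2 + (2*T)*(-5 + C) = -1/2 + 2*T*(-5 + C))
A(N) = -3 - N/4 (A(N) = -(2*6 + N)/4 = -(12 + N)/4 = -3 - N/4)
-197*M(-21, -20) + A(6)*27 = -197*(-1/2 - 10*(-21) + 2*(-20)*(-21)) + (-3 - 1/4*6)*27 = -197*(-1/2 + 210 + 840) + (-3 - 3/2)*27 = -197*2099/2 - 9/2*27 = -413503/2 - 243/2 = -206873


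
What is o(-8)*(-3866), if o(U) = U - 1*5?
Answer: 50258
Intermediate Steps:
o(U) = -5 + U (o(U) = U - 5 = -5 + U)
o(-8)*(-3866) = (-5 - 8)*(-3866) = -13*(-3866) = 50258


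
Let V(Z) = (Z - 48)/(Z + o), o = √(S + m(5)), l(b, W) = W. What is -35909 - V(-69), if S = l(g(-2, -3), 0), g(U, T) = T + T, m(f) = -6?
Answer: -57062092/1589 - 39*I*√6/1589 ≈ -35911.0 - 0.06012*I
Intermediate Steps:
g(U, T) = 2*T
S = 0
o = I*√6 (o = √(0 - 6) = √(-6) = I*√6 ≈ 2.4495*I)
V(Z) = (-48 + Z)/(Z + I*√6) (V(Z) = (Z - 48)/(Z + I*√6) = (-48 + Z)/(Z + I*√6))
-35909 - V(-69) = -35909 - (-48 - 69)/(-69 + I*√6) = -35909 - (-117)/(-69 + I*√6) = -35909 + 117/(-69 + I*√6)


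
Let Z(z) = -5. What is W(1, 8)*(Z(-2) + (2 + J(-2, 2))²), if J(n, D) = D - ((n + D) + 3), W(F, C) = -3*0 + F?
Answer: -4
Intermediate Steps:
W(F, C) = F (W(F, C) = 0 + F = F)
J(n, D) = -3 - n (J(n, D) = D - ((D + n) + 3) = D - (3 + D + n) = D + (-3 - D - n) = -3 - n)
W(1, 8)*(Z(-2) + (2 + J(-2, 2))²) = 1*(-5 + (2 + (-3 - 1*(-2)))²) = 1*(-5 + (2 + (-3 + 2))²) = 1*(-5 + (2 - 1)²) = 1*(-5 + 1²) = 1*(-5 + 1) = 1*(-4) = -4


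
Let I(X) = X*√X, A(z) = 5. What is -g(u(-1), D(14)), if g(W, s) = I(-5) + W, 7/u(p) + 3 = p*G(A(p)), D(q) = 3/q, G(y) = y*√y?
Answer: -21/116 + 35*√5/116 + 5*I*√5 ≈ 0.49364 + 11.18*I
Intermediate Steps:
I(X) = X^(3/2)
G(y) = y^(3/2)
u(p) = 7/(-3 + 5*p*√5) (u(p) = 7/(-3 + p*5^(3/2)) = 7/(-3 + p*(5*√5)) = 7/(-3 + 5*p*√5))
g(W, s) = W - 5*I*√5 (g(W, s) = (-5)^(3/2) + W = -5*I*√5 + W = W - 5*I*√5)
-g(u(-1), D(14)) = -(7/(-3 + 5*(-1)*√5) - 5*I*√5) = -(7/(-3 - 5*√5) - 5*I*√5) = -7/(-3 - 5*√5) + 5*I*√5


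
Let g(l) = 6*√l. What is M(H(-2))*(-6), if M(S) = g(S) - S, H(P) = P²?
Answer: -48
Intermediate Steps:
M(S) = -S + 6*√S (M(S) = 6*√S - S = -S + 6*√S)
M(H(-2))*(-6) = (-1*(-2)² + 6*√((-2)²))*(-6) = (-1*4 + 6*√4)*(-6) = (-4 + 6*2)*(-6) = (-4 + 12)*(-6) = 8*(-6) = -48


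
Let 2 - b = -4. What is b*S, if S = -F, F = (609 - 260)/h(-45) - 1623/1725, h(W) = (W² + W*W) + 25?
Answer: 480936/93725 ≈ 5.1314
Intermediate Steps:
b = 6 (b = 2 - 1*(-4) = 2 + 4 = 6)
h(W) = 25 + 2*W² (h(W) = (W² + W²) + 25 = 2*W² + 25 = 25 + 2*W²)
F = -80156/93725 (F = (609 - 260)/(25 + 2*(-45)²) - 1623/1725 = 349/(25 + 2*2025) - 1623*1/1725 = 349/(25 + 4050) - 541/575 = 349/4075 - 541/575 = -80156/93725 ≈ -0.85523)
S = 80156/93725 (S = -1*(-80156/93725) = 80156/93725 ≈ 0.85523)
b*S = 6*(80156/93725) = 480936/93725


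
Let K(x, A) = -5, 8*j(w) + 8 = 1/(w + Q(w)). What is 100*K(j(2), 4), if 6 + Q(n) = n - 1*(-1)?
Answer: -500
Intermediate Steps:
Q(n) = -5 + n (Q(n) = -6 + (n - 1*(-1)) = -6 + (n + 1) = -6 + (1 + n) = -5 + n)
j(w) = -1 + 1/(8*(-5 + 2*w)) (j(w) = -1 + 1/(8*(w + (-5 + w))) = -1 + 1/(8*(-5 + 2*w)))
100*K(j(2), 4) = 100*(-5) = -500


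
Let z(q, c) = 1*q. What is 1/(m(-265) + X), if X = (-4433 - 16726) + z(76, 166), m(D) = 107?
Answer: -1/20976 ≈ -4.7674e-5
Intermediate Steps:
z(q, c) = q
X = -21083 (X = (-4433 - 16726) + 76 = -21159 + 76 = -21083)
1/(m(-265) + X) = 1/(107 - 21083) = 1/(-20976) = -1/20976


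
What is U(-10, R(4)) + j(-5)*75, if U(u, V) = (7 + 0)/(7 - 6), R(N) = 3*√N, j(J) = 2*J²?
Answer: 3757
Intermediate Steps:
U(u, V) = 7 (U(u, V) = 7/1 = 7*1 = 7)
U(-10, R(4)) + j(-5)*75 = 7 + (2*(-5)²)*75 = 7 + (2*25)*75 = 7 + 50*75 = 7 + 3750 = 3757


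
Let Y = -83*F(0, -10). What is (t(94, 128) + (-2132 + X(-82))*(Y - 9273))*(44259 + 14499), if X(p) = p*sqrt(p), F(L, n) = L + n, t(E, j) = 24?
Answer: 1057673379000 + 40679691108*I*sqrt(82) ≈ 1.0577e+12 + 3.6837e+11*I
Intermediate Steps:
X(p) = p**(3/2)
Y = 830 (Y = -83*(0 - 10) = -83*(-10) = 830)
(t(94, 128) + (-2132 + X(-82))*(Y - 9273))*(44259 + 14499) = (24 + (-2132 + (-82)**(3/2))*(830 - 9273))*(44259 + 14499) = (24 + (-2132 - 82*I*sqrt(82))*(-8443))*58758 = (24 + (18000476 + 692326*I*sqrt(82)))*58758 = (18000500 + 692326*I*sqrt(82))*58758 = 1057673379000 + 40679691108*I*sqrt(82)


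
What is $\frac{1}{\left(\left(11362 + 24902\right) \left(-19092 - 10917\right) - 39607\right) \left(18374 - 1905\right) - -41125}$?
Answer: $- \frac{1}{17922981812902} \approx -5.5794 \cdot 10^{-14}$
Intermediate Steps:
$\frac{1}{\left(\left(11362 + 24902\right) \left(-19092 - 10917\right) - 39607\right) \left(18374 - 1905\right) - -41125} = \frac{1}{\left(36264 \left(-30009\right) - 39607\right) 16469 + \left(-7332 + 48457\right)} = \frac{1}{\left(-1088246376 - 39607\right) 16469 + 41125} = \frac{1}{\left(-1088285983\right) 16469 + 41125} = \frac{1}{-17922981854027 + 41125} = \frac{1}{-17922981812902} = - \frac{1}{17922981812902}$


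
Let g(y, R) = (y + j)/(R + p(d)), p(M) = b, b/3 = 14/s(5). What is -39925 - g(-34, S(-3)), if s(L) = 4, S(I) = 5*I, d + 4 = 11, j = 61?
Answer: -39919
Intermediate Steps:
d = 7 (d = -4 + 11 = 7)
b = 21/2 (b = 3*(14/4) = 3*(14*(1/4)) = 3*(7/2) = 21/2 ≈ 10.500)
p(M) = 21/2
g(y, R) = (61 + y)/(21/2 + R) (g(y, R) = (y + 61)/(R + 21/2) = (61 + y)/(21/2 + R))
-39925 - g(-34, S(-3)) = -39925 - 2*(61 - 34)/(21 + 2*(5*(-3))) = -39925 - 2*27/(21 + 2*(-15)) = -39925 - 2*27/(21 - 30) = -39925 - 2*27/(-9) = -39925 - 2*(-1)*27/9 = -39925 - 1*(-6) = -39925 + 6 = -39919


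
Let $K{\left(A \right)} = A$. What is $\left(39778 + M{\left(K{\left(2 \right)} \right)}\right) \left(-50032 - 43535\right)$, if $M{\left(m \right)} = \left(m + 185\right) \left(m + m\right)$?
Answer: $-3791896242$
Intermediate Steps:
$M{\left(m \right)} = 2 m \left(185 + m\right)$ ($M{\left(m \right)} = \left(185 + m\right) 2 m = 2 m \left(185 + m\right)$)
$\left(39778 + M{\left(K{\left(2 \right)} \right)}\right) \left(-50032 - 43535\right) = \left(39778 + 2 \cdot 2 \left(185 + 2\right)\right) \left(-50032 - 43535\right) = \left(39778 + 2 \cdot 2 \cdot 187\right) \left(-93567\right) = \left(39778 + 748\right) \left(-93567\right) = 40526 \left(-93567\right) = -3791896242$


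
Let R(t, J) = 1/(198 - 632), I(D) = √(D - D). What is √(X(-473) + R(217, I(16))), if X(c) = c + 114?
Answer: I*√67620238/434 ≈ 18.947*I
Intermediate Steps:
I(D) = 0 (I(D) = √0 = 0)
R(t, J) = -1/434 (R(t, J) = 1/(-434) = -1/434)
X(c) = 114 + c
√(X(-473) + R(217, I(16))) = √((114 - 473) - 1/434) = √(-359 - 1/434) = √(-155807/434) = I*√67620238/434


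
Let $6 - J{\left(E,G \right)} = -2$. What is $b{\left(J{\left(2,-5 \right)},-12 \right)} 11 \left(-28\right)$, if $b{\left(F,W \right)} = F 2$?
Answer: $-4928$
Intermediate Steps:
$J{\left(E,G \right)} = 8$ ($J{\left(E,G \right)} = 6 - -2 = 6 + 2 = 8$)
$b{\left(F,W \right)} = 2 F$
$b{\left(J{\left(2,-5 \right)},-12 \right)} 11 \left(-28\right) = 2 \cdot 8 \cdot 11 \left(-28\right) = 16 \left(-308\right) = -4928$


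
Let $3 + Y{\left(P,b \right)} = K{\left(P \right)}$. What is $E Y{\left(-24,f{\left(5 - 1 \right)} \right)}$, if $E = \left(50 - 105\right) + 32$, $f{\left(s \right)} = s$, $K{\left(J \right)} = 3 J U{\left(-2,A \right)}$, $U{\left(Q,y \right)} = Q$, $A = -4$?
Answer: $-3243$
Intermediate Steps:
$K{\left(J \right)} = - 6 J$ ($K{\left(J \right)} = 3 J \left(-2\right) = - 6 J$)
$E = -23$ ($E = -55 + 32 = -23$)
$Y{\left(P,b \right)} = -3 - 6 P$
$E Y{\left(-24,f{\left(5 - 1 \right)} \right)} = - 23 \left(-3 - -144\right) = - 23 \left(-3 + 144\right) = \left(-23\right) 141 = -3243$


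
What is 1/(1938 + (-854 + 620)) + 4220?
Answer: 7190881/1704 ≈ 4220.0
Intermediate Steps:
1/(1938 + (-854 + 620)) + 4220 = 1/(1938 - 234) + 4220 = 1/1704 + 4220 = 7190881/1704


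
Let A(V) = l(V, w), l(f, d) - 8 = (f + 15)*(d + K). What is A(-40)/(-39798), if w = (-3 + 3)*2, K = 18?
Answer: 221/19899 ≈ 0.011106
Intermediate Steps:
w = 0 (w = 0*2 = 0)
l(f, d) = 8 + (15 + f)*(18 + d) (l(f, d) = 8 + (f + 15)*(d + 18) = 8 + (15 + f)*(18 + d))
A(V) = 278 + 18*V (A(V) = 278 + 15*0 + 18*V + 0*V = 278 + 0 + 18*V + 0 = 278 + 18*V)
A(-40)/(-39798) = (278 + 18*(-40))/(-39798) = (278 - 720)*(-1/39798) = -442*(-1/39798) = 221/19899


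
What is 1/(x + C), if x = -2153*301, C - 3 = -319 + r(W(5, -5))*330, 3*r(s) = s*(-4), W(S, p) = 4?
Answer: -1/650129 ≈ -1.5382e-6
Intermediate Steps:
r(s) = -4*s/3 (r(s) = (s*(-4))/3 = (-4*s)/3 = -4*s/3)
C = -2076 (C = 3 + (-319 - 4/3*4*330) = 3 + (-319 - 16/3*330) = 3 + (-319 - 1760) = 3 - 2079 = -2076)
x = -648053
1/(x + C) = 1/(-648053 - 2076) = 1/(-650129) = -1/650129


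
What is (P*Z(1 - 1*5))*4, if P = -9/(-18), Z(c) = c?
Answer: -8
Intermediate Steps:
P = ½ (P = -9*(-1/18) = ½ ≈ 0.50000)
(P*Z(1 - 1*5))*4 = ((1 - 1*5)/2)*4 = ((1 - 5)/2)*4 = ((½)*(-4))*4 = -2*4 = -8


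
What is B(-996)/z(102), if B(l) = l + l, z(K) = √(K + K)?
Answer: -332*√51/17 ≈ -139.47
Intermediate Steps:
z(K) = √2*√K (z(K) = √(2*K) = √2*√K)
B(l) = 2*l
B(-996)/z(102) = (2*(-996))/((√2*√102)) = -1992*√51/102 = -332*√51/17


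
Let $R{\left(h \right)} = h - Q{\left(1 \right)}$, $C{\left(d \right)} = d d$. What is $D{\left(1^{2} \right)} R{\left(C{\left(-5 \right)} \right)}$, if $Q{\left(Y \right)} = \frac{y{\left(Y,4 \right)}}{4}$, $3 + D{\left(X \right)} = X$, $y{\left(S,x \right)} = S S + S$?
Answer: $-49$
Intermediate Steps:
$y{\left(S,x \right)} = S + S^{2}$ ($y{\left(S,x \right)} = S^{2} + S = S + S^{2}$)
$D{\left(X \right)} = -3 + X$
$C{\left(d \right)} = d^{2}$
$Q{\left(Y \right)} = \frac{Y \left(1 + Y\right)}{4}$
$R{\left(h \right)} = - \frac{1}{2} + h$ ($R{\left(h \right)} = h - \frac{1}{4} \cdot 1 \left(1 + 1\right) = h - \frac{1}{4} \cdot 1 \cdot 2 = h - \frac{1}{2} = - \frac{1}{2} + h$)
$D{\left(1^{2} \right)} R{\left(C{\left(-5 \right)} \right)} = \left(-3 + 1^{2}\right) \left(- \frac{1}{2} + \left(-5\right)^{2}\right) = \left(-3 + 1\right) \left(- \frac{1}{2} + 25\right) = \left(-2\right) \frac{49}{2} = -49$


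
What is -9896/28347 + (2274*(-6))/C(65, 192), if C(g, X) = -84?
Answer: 32161267/198429 ≈ 162.08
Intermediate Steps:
-9896/28347 + (2274*(-6))/C(65, 192) = -9896/28347 + (2274*(-6))/(-84) = -9896*1/28347 - 13644*(-1/84) = -9896/28347 + 1137/7 = 32161267/198429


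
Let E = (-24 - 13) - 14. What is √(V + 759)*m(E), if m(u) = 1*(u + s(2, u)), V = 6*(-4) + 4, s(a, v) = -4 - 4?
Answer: -59*√739 ≈ -1603.9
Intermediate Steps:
s(a, v) = -8
E = -51 (E = -37 - 14 = -51)
V = -20 (V = -24 + 4 = -20)
m(u) = -8 + u (m(u) = 1*(u - 8) = 1*(-8 + u) = -8 + u)
√(V + 759)*m(E) = √(-20 + 759)*(-8 - 51) = √739*(-59) = -59*√739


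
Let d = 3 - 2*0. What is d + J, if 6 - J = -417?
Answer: 426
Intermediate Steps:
J = 423 (J = 6 - 1*(-417) = 6 + 417 = 423)
d = 3 (d = 3 + 0 = 3)
d + J = 3 + 423 = 426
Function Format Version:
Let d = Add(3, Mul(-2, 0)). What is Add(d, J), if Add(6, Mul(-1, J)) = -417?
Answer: 426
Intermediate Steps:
J = 423 (J = Add(6, Mul(-1, -417)) = Add(6, 417) = 423)
d = 3 (d = Add(3, 0) = 3)
Add(d, J) = Add(3, 423) = 426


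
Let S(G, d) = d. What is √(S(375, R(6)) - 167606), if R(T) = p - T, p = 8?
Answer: 2*I*√41901 ≈ 409.39*I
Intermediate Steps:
R(T) = 8 - T
√(S(375, R(6)) - 167606) = √((8 - 1*6) - 167606) = √((8 - 6) - 167606) = √(2 - 167606) = √(-167604) = 2*I*√41901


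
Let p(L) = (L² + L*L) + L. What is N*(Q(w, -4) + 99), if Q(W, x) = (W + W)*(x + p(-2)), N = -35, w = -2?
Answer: -3185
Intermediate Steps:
p(L) = L + 2*L² (p(L) = (L² + L²) + L = 2*L² + L = L + 2*L²)
Q(W, x) = 2*W*(6 + x) (Q(W, x) = (W + W)*(x - 2*(1 + 2*(-2))) = (2*W)*(x - 2*(1 - 4)) = (2*W)*(x - 2*(-3)) = (2*W)*(x + 6) = (2*W)*(6 + x) = 2*W*(6 + x))
N*(Q(w, -4) + 99) = -35*(2*(-2)*(6 - 4) + 99) = -35*(2*(-2)*2 + 99) = -35*(-8 + 99) = -35*91 = -3185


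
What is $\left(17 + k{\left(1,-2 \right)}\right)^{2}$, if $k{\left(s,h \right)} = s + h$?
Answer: $256$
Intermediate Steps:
$k{\left(s,h \right)} = h + s$
$\left(17 + k{\left(1,-2 \right)}\right)^{2} = \left(17 + \left(-2 + 1\right)\right)^{2} = \left(17 - 1\right)^{2} = 16^{2} = 256$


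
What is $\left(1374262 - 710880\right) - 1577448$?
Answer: $-914066$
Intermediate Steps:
$\left(1374262 - 710880\right) - 1577448 = 663382 - 1577448 = -914066$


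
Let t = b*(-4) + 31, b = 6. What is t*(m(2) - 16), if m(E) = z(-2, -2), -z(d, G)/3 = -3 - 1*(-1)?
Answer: -70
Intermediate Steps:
z(d, G) = 6 (z(d, G) = -3*(-3 - 1*(-1)) = -3*(-3 + 1) = -3*(-2) = 6)
m(E) = 6
t = 7 (t = 6*(-4) + 31 = -24 + 31 = 7)
t*(m(2) - 16) = 7*(6 - 16) = 7*(-10) = -70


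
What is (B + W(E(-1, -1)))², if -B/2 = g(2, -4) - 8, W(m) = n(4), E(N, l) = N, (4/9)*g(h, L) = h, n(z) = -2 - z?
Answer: 1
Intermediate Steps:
g(h, L) = 9*h/4
W(m) = -6 (W(m) = -2 - 1*4 = -2 - 4 = -6)
B = 7 (B = -2*((9/4)*2 - 8) = -2*(9/2 - 8) = -2*(-7/2) = 7)
(B + W(E(-1, -1)))² = (7 - 6)² = 1² = 1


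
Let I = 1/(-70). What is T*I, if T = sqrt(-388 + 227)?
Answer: -I*sqrt(161)/70 ≈ -0.18127*I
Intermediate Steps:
I = -1/70 ≈ -0.014286
T = I*sqrt(161) (T = sqrt(-161) = I*sqrt(161) ≈ 12.689*I)
T*I = (I*sqrt(161))*(-1/70) = -I*sqrt(161)/70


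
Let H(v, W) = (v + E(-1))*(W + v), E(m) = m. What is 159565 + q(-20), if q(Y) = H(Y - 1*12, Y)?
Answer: 161281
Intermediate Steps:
H(v, W) = (-1 + v)*(W + v) (H(v, W) = (v - 1)*(W + v) = (-1 + v)*(W + v))
q(Y) = 12 + (-12 + Y)² - 2*Y + Y*(-12 + Y) (q(Y) = (Y - 1*12)² - Y - (Y - 1*12) + Y*(Y - 1*12) = (Y - 12)² - Y - (Y - 12) + Y*(Y - 12) = (-12 + Y)² - Y - (-12 + Y) + Y*(-12 + Y) = (-12 + Y)² - Y + (12 - Y) + Y*(-12 + Y) = 12 + (-12 + Y)² - 2*Y + Y*(-12 + Y))
159565 + q(-20) = 159565 + (156 - 38*(-20) + 2*(-20)²) = 159565 + (156 + 760 + 2*400) = 159565 + (156 + 760 + 800) = 159565 + 1716 = 161281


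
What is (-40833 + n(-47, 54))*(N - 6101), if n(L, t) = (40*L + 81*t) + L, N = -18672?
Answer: 950936378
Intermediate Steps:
n(L, t) = 41*L + 81*t
(-40833 + n(-47, 54))*(N - 6101) = (-40833 + (41*(-47) + 81*54))*(-18672 - 6101) = (-40833 + (-1927 + 4374))*(-24773) = (-40833 + 2447)*(-24773) = -38386*(-24773) = 950936378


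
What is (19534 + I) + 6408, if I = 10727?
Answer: 36669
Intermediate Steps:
(19534 + I) + 6408 = (19534 + 10727) + 6408 = 30261 + 6408 = 36669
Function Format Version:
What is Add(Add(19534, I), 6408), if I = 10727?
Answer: 36669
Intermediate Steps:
Add(Add(19534, I), 6408) = Add(Add(19534, 10727), 6408) = Add(30261, 6408) = 36669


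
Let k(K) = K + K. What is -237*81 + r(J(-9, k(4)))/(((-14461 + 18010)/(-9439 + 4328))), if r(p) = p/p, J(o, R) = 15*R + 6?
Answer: -68135264/3549 ≈ -19198.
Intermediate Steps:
k(K) = 2*K
J(o, R) = 6 + 15*R
r(p) = 1
-237*81 + r(J(-9, k(4)))/(((-14461 + 18010)/(-9439 + 4328))) = -237*81 + 1/((-14461 + 18010)/(-9439 + 4328)) = -19197 + 1/(3549/(-5111)) = -19197 + 1/(3549*(-1/5111)) = -19197 + 1/(-3549/5111) = -19197 + 1*(-5111/3549) = -19197 - 5111/3549 = -68135264/3549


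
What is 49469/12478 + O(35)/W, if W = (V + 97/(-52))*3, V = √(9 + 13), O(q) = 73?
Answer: 12026623489/1874657286 + 197392*√22/150237 ≈ 12.578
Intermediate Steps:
V = √22 ≈ 4.6904
W = -291/52 + 3*√22 (W = (√22 + 97/(-52))*3 = (√22 + 97*(-1/52))*3 = (√22 - 97/52)*3 = (-97/52 + √22)*3 = -291/52 + 3*√22 ≈ 8.4751)
49469/12478 + O(35)/W = 49469/12478 + 73/(-291/52 + 3*√22)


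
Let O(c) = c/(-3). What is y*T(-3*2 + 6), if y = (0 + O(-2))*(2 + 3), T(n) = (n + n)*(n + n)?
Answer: 0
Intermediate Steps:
O(c) = -c/3 (O(c) = c*(-1/3) = -c/3)
T(n) = 4*n**2 (T(n) = (2*n)*(2*n) = 4*n**2)
y = 10/3 (y = (0 - 1/3*(-2))*(2 + 3) = (0 + 2/3)*5 = (2/3)*5 = 10/3 ≈ 3.3333)
y*T(-3*2 + 6) = 10*(4*(-3*2 + 6)**2)/3 = 10*(4*(-6 + 6)**2)/3 = 10*(4*0**2)/3 = 10*(4*0)/3 = (10/3)*0 = 0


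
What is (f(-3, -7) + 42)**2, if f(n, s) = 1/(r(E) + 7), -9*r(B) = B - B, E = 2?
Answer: 87025/49 ≈ 1776.0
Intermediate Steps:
r(B) = 0 (r(B) = -(B - B)/9 = -1/9*0 = 0)
f(n, s) = 1/7 (f(n, s) = 1/(0 + 7) = 1/7)
(f(-3, -7) + 42)**2 = (1/7 + 42)**2 = (295/7)**2 = 87025/49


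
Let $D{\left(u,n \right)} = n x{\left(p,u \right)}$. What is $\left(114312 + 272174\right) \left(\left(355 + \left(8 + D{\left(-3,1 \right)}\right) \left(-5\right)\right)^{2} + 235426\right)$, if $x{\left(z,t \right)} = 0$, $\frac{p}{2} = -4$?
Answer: $129337926386$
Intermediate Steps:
$p = -8$ ($p = 2 \left(-4\right) = -8$)
$D{\left(u,n \right)} = 0$ ($D{\left(u,n \right)} = n 0 = 0$)
$\left(114312 + 272174\right) \left(\left(355 + \left(8 + D{\left(-3,1 \right)}\right) \left(-5\right)\right)^{2} + 235426\right) = \left(114312 + 272174\right) \left(\left(355 + \left(8 + 0\right) \left(-5\right)\right)^{2} + 235426\right) = 386486 \left(\left(355 + 8 \left(-5\right)\right)^{2} + 235426\right) = 386486 \left(\left(355 - 40\right)^{2} + 235426\right) = 386486 \left(315^{2} + 235426\right) = 386486 \left(99225 + 235426\right) = 386486 \cdot 334651 = 129337926386$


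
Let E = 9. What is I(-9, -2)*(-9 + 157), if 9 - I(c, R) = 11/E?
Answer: 10360/9 ≈ 1151.1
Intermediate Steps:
I(c, R) = 70/9 (I(c, R) = 9 - 11/9 = 70/9)
I(-9, -2)*(-9 + 157) = 70*(-9 + 157)/9 = (70/9)*148 = 10360/9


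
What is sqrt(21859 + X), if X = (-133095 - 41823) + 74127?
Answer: 2*I*sqrt(19733) ≈ 280.95*I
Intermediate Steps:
X = -100791 (X = -174918 + 74127 = -100791)
sqrt(21859 + X) = sqrt(21859 - 100791) = sqrt(-78932) = 2*I*sqrt(19733)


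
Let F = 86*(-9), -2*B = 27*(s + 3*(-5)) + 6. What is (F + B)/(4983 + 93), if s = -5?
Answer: -169/1692 ≈ -0.099882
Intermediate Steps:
B = 267 (B = -(27*(-5 + 3*(-5)) + 6)/2 = -(27*(-5 - 15) + 6)/2 = -(27*(-20) + 6)/2 = -(-540 + 6)/2 = -1/2*(-534) = 267)
F = -774
(F + B)/(4983 + 93) = (-774 + 267)/(4983 + 93) = -507/5076 = -507*1/5076 = -169/1692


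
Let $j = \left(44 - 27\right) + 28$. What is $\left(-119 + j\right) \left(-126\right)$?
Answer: $9324$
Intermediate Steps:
$j = 45$ ($j = 17 + 28 = 45$)
$\left(-119 + j\right) \left(-126\right) = \left(-119 + 45\right) \left(-126\right) = \left(-74\right) \left(-126\right) = 9324$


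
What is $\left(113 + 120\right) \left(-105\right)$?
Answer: $-24465$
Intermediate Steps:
$\left(113 + 120\right) \left(-105\right) = 233 \left(-105\right) = -24465$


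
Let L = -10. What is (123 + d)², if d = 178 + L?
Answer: 84681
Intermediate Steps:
d = 168 (d = 178 - 10 = 168)
(123 + d)² = (123 + 168)² = 291² = 84681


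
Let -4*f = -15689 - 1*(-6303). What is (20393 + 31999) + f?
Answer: 109477/2 ≈ 54739.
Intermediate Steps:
f = 4693/2 (f = -(-15689 - 1*(-6303))/4 = -(-15689 + 6303)/4 = -¼*(-9386) = 4693/2 ≈ 2346.5)
(20393 + 31999) + f = (20393 + 31999) + 4693/2 = 52392 + 4693/2 = 109477/2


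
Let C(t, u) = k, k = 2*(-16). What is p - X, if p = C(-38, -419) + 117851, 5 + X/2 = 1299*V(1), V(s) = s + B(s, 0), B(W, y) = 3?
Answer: 107437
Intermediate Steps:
k = -32
C(t, u) = -32
V(s) = 3 + s (V(s) = s + 3 = 3 + s)
X = 10382 (X = -10 + 2*(1299*(3 + 1)) = -10 + 2*(1299*4) = -10 + 2*5196 = -10 + 10392 = 10382)
p = 117819 (p = -32 + 117851 = 117819)
p - X = 117819 - 1*10382 = 117819 - 10382 = 107437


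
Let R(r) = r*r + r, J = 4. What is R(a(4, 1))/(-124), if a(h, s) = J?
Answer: -5/31 ≈ -0.16129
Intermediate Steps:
a(h, s) = 4
R(r) = r + r² (R(r) = r² + r = r + r²)
R(a(4, 1))/(-124) = (4*(1 + 4))/(-124) = -5/31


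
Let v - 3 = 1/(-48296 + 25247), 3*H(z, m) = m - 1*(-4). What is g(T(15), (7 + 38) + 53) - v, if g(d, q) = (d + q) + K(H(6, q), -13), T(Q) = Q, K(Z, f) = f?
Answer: 2235754/23049 ≈ 97.000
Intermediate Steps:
H(z, m) = 4/3 + m/3 (H(z, m) = (m - 1*(-4))/3 = (m + 4)/3 = (4 + m)/3 = 4/3 + m/3)
g(d, q) = -13 + d + q (g(d, q) = (d + q) - 13 = -13 + d + q)
v = 69146/23049 (v = 3 + 1/(-48296 + 25247) = 3 + 1/(-23049) = 3 - 1/23049 = 69146/23049 ≈ 3.0000)
g(T(15), (7 + 38) + 53) - v = (-13 + 15 + ((7 + 38) + 53)) - 1*69146/23049 = (-13 + 15 + (45 + 53)) - 69146/23049 = (-13 + 15 + 98) - 69146/23049 = 100 - 69146/23049 = 2235754/23049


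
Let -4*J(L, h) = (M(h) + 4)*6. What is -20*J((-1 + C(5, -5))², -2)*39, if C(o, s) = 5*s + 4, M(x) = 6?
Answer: 11700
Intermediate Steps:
C(o, s) = 4 + 5*s
J(L, h) = -15 (J(L, h) = -(6 + 4)*6/4 = -5*6/2 = -¼*60 = -15)
-20*J((-1 + C(5, -5))², -2)*39 = -20*(-15)*39 = 300*39 = 11700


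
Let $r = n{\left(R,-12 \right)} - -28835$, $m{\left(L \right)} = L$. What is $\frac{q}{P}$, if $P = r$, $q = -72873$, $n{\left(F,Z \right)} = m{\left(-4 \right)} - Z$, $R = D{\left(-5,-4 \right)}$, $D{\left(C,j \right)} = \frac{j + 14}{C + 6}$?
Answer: $- \frac{72873}{28843} \approx -2.5265$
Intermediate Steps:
$D{\left(C,j \right)} = \frac{14 + j}{6 + C}$
$R = 10$ ($R = \frac{14 - 4}{6 - 5} = 1^{-1} \cdot 10 = 1 \cdot 10 = 10$)
$n{\left(F,Z \right)} = -4 - Z$
$r = 28843$ ($r = \left(-4 - -12\right) - -28835 = \left(-4 + 12\right) + 28835 = 8 + 28835 = 28843$)
$P = 28843$
$\frac{q}{P} = - \frac{72873}{28843}$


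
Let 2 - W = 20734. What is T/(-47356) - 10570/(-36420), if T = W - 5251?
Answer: 72342689/86235276 ≈ 0.83890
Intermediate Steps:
W = -20732 (W = 2 - 1*20734 = 2 - 20734 = -20732)
T = -25983 (T = -20732 - 5251 = -25983)
T/(-47356) - 10570/(-36420) = -25983/(-47356) - 10570/(-36420) = -25983*(-1/47356) - 10570*(-1/36420) = 25983/47356 + 1057/3642 = 72342689/86235276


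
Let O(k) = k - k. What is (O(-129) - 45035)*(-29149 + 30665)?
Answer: -68273060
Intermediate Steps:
O(k) = 0
(O(-129) - 45035)*(-29149 + 30665) = (0 - 45035)*(-29149 + 30665) = -45035*1516 = -68273060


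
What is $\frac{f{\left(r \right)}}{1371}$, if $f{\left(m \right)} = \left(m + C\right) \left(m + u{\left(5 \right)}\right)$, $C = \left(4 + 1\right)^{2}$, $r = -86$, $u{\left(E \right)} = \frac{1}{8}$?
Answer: $\frac{13969}{3656} \approx 3.8208$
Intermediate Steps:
$u{\left(E \right)} = \frac{1}{8}$
$C = 25$ ($C = 5^{2} = 25$)
$f{\left(m \right)} = \left(25 + m\right) \left(\frac{1}{8} + m\right)$ ($f{\left(m \right)} = \left(m + 25\right) \left(m + \frac{1}{8}\right) = \left(25 + m\right) \left(\frac{1}{8} + m\right)$)
$\frac{f{\left(r \right)}}{1371} = \frac{\frac{25}{8} + \left(-86\right)^{2} + \frac{201}{8} \left(-86\right)}{1371} = \left(\frac{25}{8} + 7396 - \frac{8643}{4}\right) \frac{1}{1371} = \frac{41907}{8} \cdot \frac{1}{1371} = \frac{13969}{3656}$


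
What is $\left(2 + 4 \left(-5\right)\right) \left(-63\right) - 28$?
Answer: $1106$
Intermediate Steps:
$\left(2 + 4 \left(-5\right)\right) \left(-63\right) - 28 = \left(2 - 20\right) \left(-63\right) - 28 = \left(-18\right) \left(-63\right) - 28 = 1134 - 28 = 1106$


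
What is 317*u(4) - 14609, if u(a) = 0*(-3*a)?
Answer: -14609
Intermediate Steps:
u(a) = 0
317*u(4) - 14609 = 317*0 - 14609 = 0 - 14609 = -14609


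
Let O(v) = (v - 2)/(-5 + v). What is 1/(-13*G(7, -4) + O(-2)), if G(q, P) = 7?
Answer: -7/633 ≈ -0.011058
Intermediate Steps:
O(v) = (-2 + v)/(-5 + v)
1/(-13*G(7, -4) + O(-2)) = 1/(-13*7 + (-2 - 2)/(-5 - 2)) = 1/(-91 - 4/(-7)) = 1/(-91 - ⅐*(-4)) = 1/(-91 + 4/7) = 1/(-633/7) = -7/633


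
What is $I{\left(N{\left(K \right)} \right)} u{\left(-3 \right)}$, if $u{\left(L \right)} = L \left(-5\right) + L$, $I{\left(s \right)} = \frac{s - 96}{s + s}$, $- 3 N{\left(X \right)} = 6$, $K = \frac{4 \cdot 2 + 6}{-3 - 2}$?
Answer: $294$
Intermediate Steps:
$K = - \frac{14}{5}$ ($K = \frac{8 + 6}{-5} = 14 \left(- \frac{1}{5}\right) = - \frac{14}{5} \approx -2.8$)
$N{\left(X \right)} = -2$ ($N{\left(X \right)} = \left(- \frac{1}{3}\right) 6 = -2$)
$I{\left(s \right)} = \frac{-96 + s}{2 s}$
$u{\left(L \right)} = - 4 L$ ($u{\left(L \right)} = - 5 L + L = - 4 L$)
$I{\left(N{\left(K \right)} \right)} u{\left(-3 \right)} = \frac{-96 - 2}{2 \left(-2\right)} \left(\left(-4\right) \left(-3\right)\right) = \frac{1}{2} \left(- \frac{1}{2}\right) \left(-98\right) 12 = \frac{49}{2} \cdot 12 = 294$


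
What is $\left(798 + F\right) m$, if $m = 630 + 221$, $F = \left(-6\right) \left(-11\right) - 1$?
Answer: $734413$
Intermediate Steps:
$F = 65$ ($F = 66 - 1 = 65$)
$m = 851$
$\left(798 + F\right) m = \left(798 + 65\right) 851 = 863 \cdot 851 = 734413$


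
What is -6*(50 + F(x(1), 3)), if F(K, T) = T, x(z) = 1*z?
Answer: -318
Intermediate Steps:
x(z) = z
-6*(50 + F(x(1), 3)) = -6*(50 + 3) = -6*53 = -318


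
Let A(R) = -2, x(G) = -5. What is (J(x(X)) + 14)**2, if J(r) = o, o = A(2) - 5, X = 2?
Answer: 49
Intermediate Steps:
o = -7 (o = -2 - 5 = -7)
J(r) = -7
(J(x(X)) + 14)**2 = (-7 + 14)**2 = 7**2 = 49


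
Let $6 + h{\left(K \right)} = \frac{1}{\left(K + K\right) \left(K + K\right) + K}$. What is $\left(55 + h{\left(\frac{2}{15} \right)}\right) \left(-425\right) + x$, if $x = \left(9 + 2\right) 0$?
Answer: $- \frac{1053575}{46} \approx -22904.0$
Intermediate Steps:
$x = 0$ ($x = 11 \cdot 0 = 0$)
$h{\left(K \right)} = -6 + \frac{1}{K + 4 K^{2}}$ ($h{\left(K \right)} = -6 + \frac{1}{\left(K + K\right) \left(K + K\right) + K} = -6 + \frac{1}{2 K 2 K + K} = -6 + \frac{1}{4 K^{2} + K} = -6 + \frac{1}{K + 4 K^{2}}$)
$\left(55 + h{\left(\frac{2}{15} \right)}\right) \left(-425\right) + x = \left(55 + \frac{1 - 24 \left(\frac{2}{15}\right)^{2} - 6 \cdot \frac{2}{15}}{\frac{2}{15} \left(1 + 4 \cdot \frac{2}{15}\right)}\right) \left(-425\right) + 0 = \left(55 + \frac{1 - 24 \left(2 \cdot \frac{1}{15}\right)^{2} - 6 \cdot 2 \cdot \frac{1}{15}}{2 \cdot \frac{1}{15} \left(1 + 4 \cdot 2 \cdot \frac{1}{15}\right)}\right) \left(-425\right) + 0 = \left(55 + \frac{1 - 24 \left(\frac{2}{15}\right)^{2} - \frac{4}{5}}{\frac{2}{15} \left(1 + 4 \cdot \frac{2}{15}\right)}\right) \left(-425\right) + 0 = \left(55 + \frac{15 \left(1 - \frac{32}{75} - \frac{4}{5}\right)}{2 \left(1 + \frac{8}{15}\right)}\right) \left(-425\right) + 0 = \left(55 + \frac{15 \left(1 - \frac{32}{75} - \frac{4}{5}\right)}{2 \cdot \frac{23}{15}}\right) \left(-425\right) + 0 = \left(55 + \frac{15}{2} \cdot \frac{15}{23} \left(- \frac{17}{75}\right)\right) \left(-425\right) + 0 = \left(55 - \frac{51}{46}\right) \left(-425\right) + 0 = \frac{2479}{46} \left(-425\right) + 0 = - \frac{1053575}{46} + 0 = - \frac{1053575}{46}$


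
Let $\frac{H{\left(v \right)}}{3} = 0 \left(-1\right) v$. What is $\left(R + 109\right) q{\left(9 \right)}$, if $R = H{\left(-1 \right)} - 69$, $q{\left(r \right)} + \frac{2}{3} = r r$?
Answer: $\frac{9640}{3} \approx 3213.3$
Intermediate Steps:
$H{\left(v \right)} = 0$ ($H{\left(v \right)} = 3 \cdot 0 \left(-1\right) v = 3 \cdot 0 v = 3 \cdot 0 = 0$)
$q{\left(r \right)} = - \frac{2}{3} + r^{2}$ ($q{\left(r \right)} = - \frac{2}{3} + r r = - \frac{2}{3} + r^{2}$)
$R = -69$ ($R = 0 - 69 = -69$)
$\left(R + 109\right) q{\left(9 \right)} = \left(-69 + 109\right) \left(- \frac{2}{3} + 9^{2}\right) = 40 \left(- \frac{2}{3} + 81\right) = 40 \cdot \frac{241}{3} = \frac{9640}{3}$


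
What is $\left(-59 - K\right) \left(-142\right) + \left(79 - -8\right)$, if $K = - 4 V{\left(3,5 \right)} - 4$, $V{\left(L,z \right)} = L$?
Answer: $6193$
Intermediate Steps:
$K = -16$ ($K = \left(-4\right) 3 - 4 = -12 - 4 = -16$)
$\left(-59 - K\right) \left(-142\right) + \left(79 - -8\right) = \left(-59 - -16\right) \left(-142\right) + \left(79 - -8\right) = \left(-59 + 16\right) \left(-142\right) + \left(79 + 8\right) = \left(-43\right) \left(-142\right) + 87 = 6106 + 87 = 6193$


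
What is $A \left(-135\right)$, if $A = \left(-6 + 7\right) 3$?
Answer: $-405$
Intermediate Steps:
$A = 3$ ($A = 1 \cdot 3 = 3$)
$A \left(-135\right) = 3 \left(-135\right) = -405$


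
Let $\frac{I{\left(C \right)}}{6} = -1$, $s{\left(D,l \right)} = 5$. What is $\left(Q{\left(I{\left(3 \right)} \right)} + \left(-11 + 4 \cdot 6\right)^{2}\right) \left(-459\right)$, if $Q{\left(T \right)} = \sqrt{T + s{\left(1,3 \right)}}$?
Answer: $-77571 - 459 i \approx -77571.0 - 459.0 i$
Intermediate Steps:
$I{\left(C \right)} = -6$ ($I{\left(C \right)} = 6 \left(-1\right) = -6$)
$Q{\left(T \right)} = \sqrt{5 + T}$ ($Q{\left(T \right)} = \sqrt{T + 5} = \sqrt{5 + T}$)
$\left(Q{\left(I{\left(3 \right)} \right)} + \left(-11 + 4 \cdot 6\right)^{2}\right) \left(-459\right) = \left(\sqrt{5 - 6} + \left(-11 + 4 \cdot 6\right)^{2}\right) \left(-459\right) = \left(\sqrt{-1} + \left(-11 + 24\right)^{2}\right) \left(-459\right) = \left(i + 13^{2}\right) \left(-459\right) = \left(i + 169\right) \left(-459\right) = \left(169 + i\right) \left(-459\right) = -77571 - 459 i$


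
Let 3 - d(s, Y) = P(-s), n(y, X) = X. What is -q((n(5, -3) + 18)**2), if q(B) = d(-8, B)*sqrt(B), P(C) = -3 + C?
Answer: 30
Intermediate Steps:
d(s, Y) = 6 + s (d(s, Y) = 3 - (-3 - s) = 3 + (3 + s) = 6 + s)
q(B) = -2*sqrt(B) (q(B) = (6 - 8)*sqrt(B) = -2*sqrt(B))
-q((n(5, -3) + 18)**2) = -(-2)*sqrt((-3 + 18)**2) = -(-2)*sqrt(15**2) = -(-2)*sqrt(225) = -(-2)*15 = -1*(-30) = 30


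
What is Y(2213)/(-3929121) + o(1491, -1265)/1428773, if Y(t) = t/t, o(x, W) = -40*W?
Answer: 198812093827/5613821998533 ≈ 0.035415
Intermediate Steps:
Y(t) = 1
Y(2213)/(-3929121) + o(1491, -1265)/1428773 = 1/(-3929121) - 40*(-1265)/1428773 = 1*(-1/3929121) + 50600*(1/1428773) = -1/3929121 + 50600/1428773 = 198812093827/5613821998533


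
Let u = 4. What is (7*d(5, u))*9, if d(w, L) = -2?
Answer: -126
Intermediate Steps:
(7*d(5, u))*9 = (7*(-2))*9 = -14*9 = -126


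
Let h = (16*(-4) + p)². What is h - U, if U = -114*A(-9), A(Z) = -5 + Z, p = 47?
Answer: -1307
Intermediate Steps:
h = 289 (h = (16*(-4) + 47)² = (-64 + 47)² = (-17)² = 289)
U = 1596 (U = -114*(-5 - 9) = -114*(-14) = 1596)
h - U = 289 - 1*1596 = 289 - 1596 = -1307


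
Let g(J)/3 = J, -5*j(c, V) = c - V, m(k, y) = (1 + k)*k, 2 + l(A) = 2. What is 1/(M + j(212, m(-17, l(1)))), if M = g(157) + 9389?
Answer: 1/9872 ≈ 0.00010130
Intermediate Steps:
l(A) = 0 (l(A) = -2 + 2 = 0)
m(k, y) = k*(1 + k)
j(c, V) = -c/5 + V/5 (j(c, V) = -(c - V)/5 = -c/5 + V/5)
g(J) = 3*J
M = 9860 (M = 3*157 + 9389 = 471 + 9389 = 9860)
1/(M + j(212, m(-17, l(1)))) = 1/(9860 + (-1/5*212 + (-17*(1 - 17))/5)) = 1/(9860 + (-212/5 + (-17*(-16))/5)) = 1/(9860 + (-212/5 + (1/5)*272)) = 1/(9860 + (-212/5 + 272/5)) = 1/(9860 + 12) = 1/9872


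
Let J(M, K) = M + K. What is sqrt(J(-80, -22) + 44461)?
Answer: sqrt(44359) ≈ 210.62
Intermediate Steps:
J(M, K) = K + M
sqrt(J(-80, -22) + 44461) = sqrt((-22 - 80) + 44461) = sqrt(-102 + 44461) = sqrt(44359)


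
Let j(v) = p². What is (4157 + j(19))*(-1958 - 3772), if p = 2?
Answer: -23842530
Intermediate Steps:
j(v) = 4 (j(v) = 2² = 4)
(4157 + j(19))*(-1958 - 3772) = (4157 + 4)*(-1958 - 3772) = 4161*(-5730) = -23842530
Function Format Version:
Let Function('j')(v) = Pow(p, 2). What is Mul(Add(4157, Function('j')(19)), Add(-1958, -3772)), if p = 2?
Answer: -23842530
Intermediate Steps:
Function('j')(v) = 4 (Function('j')(v) = Pow(2, 2) = 4)
Mul(Add(4157, Function('j')(19)), Add(-1958, -3772)) = Mul(Add(4157, 4), Add(-1958, -3772)) = Mul(4161, -5730) = -23842530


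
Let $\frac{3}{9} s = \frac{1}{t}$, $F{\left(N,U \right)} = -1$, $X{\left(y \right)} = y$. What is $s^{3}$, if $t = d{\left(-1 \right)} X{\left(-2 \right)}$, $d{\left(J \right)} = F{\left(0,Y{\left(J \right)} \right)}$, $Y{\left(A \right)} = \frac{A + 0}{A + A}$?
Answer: $\frac{27}{8} \approx 3.375$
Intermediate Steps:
$Y{\left(A \right)} = \frac{1}{2}$ ($Y{\left(A \right)} = \frac{A}{2 A} = A \frac{1}{2 A} = \frac{1}{2}$)
$d{\left(J \right)} = -1$
$t = 2$ ($t = \left(-1\right) \left(-2\right) = 2$)
$s = \frac{3}{2} \approx 1.5$
$s^{3} = \left(\frac{3}{2}\right)^{3} = \frac{27}{8}$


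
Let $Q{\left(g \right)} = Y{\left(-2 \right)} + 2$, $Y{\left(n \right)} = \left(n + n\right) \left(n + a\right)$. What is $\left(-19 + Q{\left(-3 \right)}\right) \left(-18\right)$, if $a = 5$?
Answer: $522$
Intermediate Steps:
$Y{\left(n \right)} = 2 n \left(5 + n\right)$ ($Y{\left(n \right)} = \left(n + n\right) \left(n + 5\right) = 2 n \left(5 + n\right)$)
$Q{\left(g \right)} = -10$ ($Q{\left(g \right)} = 2 \left(-2\right) \left(5 - 2\right) + 2 = 2 \left(-2\right) 3 + 2 = -12 + 2 = -10$)
$\left(-19 + Q{\left(-3 \right)}\right) \left(-18\right) = \left(-19 - 10\right) \left(-18\right) = \left(-29\right) \left(-18\right) = 522$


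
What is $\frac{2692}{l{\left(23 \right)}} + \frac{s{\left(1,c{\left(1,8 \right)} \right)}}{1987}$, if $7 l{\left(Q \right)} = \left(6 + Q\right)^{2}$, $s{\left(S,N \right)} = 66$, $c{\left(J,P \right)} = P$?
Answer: $\frac{37498534}{1671067} \approx 22.44$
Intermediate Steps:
$l{\left(Q \right)} = \frac{\left(6 + Q\right)^{2}}{7}$
$\frac{2692}{l{\left(23 \right)}} + \frac{s{\left(1,c{\left(1,8 \right)} \right)}}{1987} = \frac{2692}{\frac{1}{7} \left(6 + 23\right)^{2}} + \frac{66}{1987} = \frac{2692}{\frac{1}{7} \cdot 29^{2}} + 66 \cdot \frac{1}{1987} = \frac{2692}{\frac{1}{7} \cdot 841} + \frac{66}{1987} = \frac{2692}{\frac{841}{7}} + \frac{66}{1987} = 2692 \cdot \frac{7}{841} + \frac{66}{1987} = \frac{18844}{841} + \frac{66}{1987} = \frac{37498534}{1671067}$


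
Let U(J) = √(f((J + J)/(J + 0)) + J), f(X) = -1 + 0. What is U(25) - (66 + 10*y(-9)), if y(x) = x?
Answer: 24 + 2*√6 ≈ 28.899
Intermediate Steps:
f(X) = -1
U(J) = √(-1 + J)
U(25) - (66 + 10*y(-9)) = √(-1 + 25) - (66 + 10*(-9)) = √24 - (66 - 90) = 2*√6 - 1*(-24) = 2*√6 + 24 = 24 + 2*√6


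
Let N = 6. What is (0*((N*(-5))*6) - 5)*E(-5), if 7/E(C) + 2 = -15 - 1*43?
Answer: 7/12 ≈ 0.58333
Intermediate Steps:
E(C) = -7/60 (E(C) = 7/(-2 + (-15 - 1*43)) = 7/(-2 + (-15 - 43)) = 7/(-2 - 58) = 7/(-60) = 7*(-1/60) = -7/60)
(0*((N*(-5))*6) - 5)*E(-5) = (0*((6*(-5))*6) - 5)*(-7/60) = (0*(-30*6) - 5)*(-7/60) = (0*(-180) - 5)*(-7/60) = (0 - 5)*(-7/60) = -5*(-7/60) = 7/12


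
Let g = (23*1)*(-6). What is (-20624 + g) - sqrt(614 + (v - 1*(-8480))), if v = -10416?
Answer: -20762 - I*sqrt(1322) ≈ -20762.0 - 36.359*I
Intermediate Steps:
g = -138 (g = 23*(-6) = -138)
(-20624 + g) - sqrt(614 + (v - 1*(-8480))) = (-20624 - 138) - sqrt(614 + (-10416 - 1*(-8480))) = -20762 - sqrt(614 + (-10416 + 8480)) = -20762 - sqrt(614 - 1936) = -20762 - sqrt(-1322) = -20762 - I*sqrt(1322)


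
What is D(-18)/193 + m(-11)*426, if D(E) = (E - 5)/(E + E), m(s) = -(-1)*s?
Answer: -32558305/6948 ≈ -4686.0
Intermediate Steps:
m(s) = s
D(E) = (-5 + E)/(2*E) (D(E) = (-5 + E)/((2*E)) = (-5 + E)*(1/(2*E)) = (-5 + E)/(2*E))
D(-18)/193 + m(-11)*426 = ((½)*(-5 - 18)/(-18))/193 - 11*426 = ((½)*(-1/18)*(-23))*(1/193) - 4686 = (23/36)*(1/193) - 4686 = 23/6948 - 4686 = -32558305/6948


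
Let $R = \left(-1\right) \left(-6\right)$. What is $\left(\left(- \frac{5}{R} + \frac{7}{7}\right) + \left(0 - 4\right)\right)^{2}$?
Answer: $\frac{529}{36} \approx 14.694$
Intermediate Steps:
$R = 6$
$\left(\left(- \frac{5}{R} + \frac{7}{7}\right) + \left(0 - 4\right)\right)^{2} = \left(\left(- \frac{5}{6} + \frac{7}{7}\right) + \left(0 - 4\right)\right)^{2} = \left(\left(\left(-5\right) \frac{1}{6} + 7 \cdot \frac{1}{7}\right) - 4\right)^{2} = \left(\left(- \frac{5}{6} + 1\right) - 4\right)^{2} = \left(\frac{1}{6} - 4\right)^{2} = \left(- \frac{23}{6}\right)^{2} = \frac{529}{36}$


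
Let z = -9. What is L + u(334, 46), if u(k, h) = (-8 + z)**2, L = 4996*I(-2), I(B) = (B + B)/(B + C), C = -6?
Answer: 2787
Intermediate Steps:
I(B) = 2*B/(-6 + B) (I(B) = (B + B)/(B - 6) = (2*B)/(-6 + B) = 2*B/(-6 + B))
L = 2498 (L = 4996*(2*(-2)/(-6 - 2)) = 4996*(2*(-2)/(-8)) = 4996*(2*(-2)*(-1/8)) = 4996*(1/2) = 2498)
u(k, h) = 289 (u(k, h) = (-8 - 9)**2 = (-17)**2 = 289)
L + u(334, 46) = 2498 + 289 = 2787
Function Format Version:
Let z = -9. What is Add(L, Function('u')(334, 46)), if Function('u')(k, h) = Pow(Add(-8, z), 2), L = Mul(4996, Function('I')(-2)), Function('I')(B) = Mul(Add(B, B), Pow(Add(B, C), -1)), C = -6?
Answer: 2787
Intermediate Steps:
Function('I')(B) = Mul(2, B, Pow(Add(-6, B), -1)) (Function('I')(B) = Mul(Add(B, B), Pow(Add(B, -6), -1)) = Mul(Mul(2, B), Pow(Add(-6, B), -1)) = Mul(2, B, Pow(Add(-6, B), -1)))
L = 2498 (L = Mul(4996, Mul(2, -2, Pow(Add(-6, -2), -1))) = Mul(4996, Mul(2, -2, Pow(-8, -1))) = Mul(4996, Mul(2, -2, Rational(-1, 8))) = Mul(4996, Rational(1, 2)) = 2498)
Function('u')(k, h) = 289 (Function('u')(k, h) = Pow(Add(-8, -9), 2) = Pow(-17, 2) = 289)
Add(L, Function('u')(334, 46)) = Add(2498, 289) = 2787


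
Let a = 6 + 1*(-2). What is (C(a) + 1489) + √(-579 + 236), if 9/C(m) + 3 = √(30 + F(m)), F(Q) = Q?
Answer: 37252/25 + 9*√34/25 + 7*I*√7 ≈ 1492.2 + 18.52*I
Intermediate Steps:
a = 4 (a = 6 - 2 = 4)
C(m) = 9/(-3 + √(30 + m))
(C(a) + 1489) + √(-579 + 236) = (9/(-3 + √(30 + 4)) + 1489) + √(-579 + 236) = (9/(-3 + √34) + 1489) + √(-343) = (1489 + 9/(-3 + √34)) + 7*I*√7 = 1489 + 9/(-3 + √34) + 7*I*√7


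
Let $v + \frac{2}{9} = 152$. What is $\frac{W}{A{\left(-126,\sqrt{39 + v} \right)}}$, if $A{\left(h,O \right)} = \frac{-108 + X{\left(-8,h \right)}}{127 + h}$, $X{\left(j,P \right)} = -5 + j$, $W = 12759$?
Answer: $- \frac{12759}{121} \approx -105.45$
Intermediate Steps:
$v = \frac{1366}{9}$ ($v = - \frac{2}{9} + 152 = \frac{1366}{9} \approx 151.78$)
$A{\left(h,O \right)} = - \frac{121}{127 + h}$ ($A{\left(h,O \right)} = \frac{-108 - 13}{127 + h} = - \frac{121}{127 + h}$)
$\frac{W}{A{\left(-126,\sqrt{39 + v} \right)}} = \frac{12759}{\left(-121\right) \frac{1}{127 - 126}} = \frac{12759}{\left(-121\right) 1^{-1}} = \frac{12759}{\left(-121\right) 1} = \frac{12759}{-121} = 12759 \left(- \frac{1}{121}\right) = - \frac{12759}{121}$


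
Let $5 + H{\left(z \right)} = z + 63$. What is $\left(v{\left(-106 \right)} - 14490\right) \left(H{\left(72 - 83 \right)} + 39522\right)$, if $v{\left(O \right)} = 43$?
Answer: $-571653343$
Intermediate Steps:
$H{\left(z \right)} = 58 + z$ ($H{\left(z \right)} = -5 + \left(z + 63\right) = -5 + \left(63 + z\right) = 58 + z$)
$\left(v{\left(-106 \right)} - 14490\right) \left(H{\left(72 - 83 \right)} + 39522\right) = \left(43 - 14490\right) \left(\left(58 + \left(72 - 83\right)\right) + 39522\right) = - 14447 \left(\left(58 - 11\right) + 39522\right) = - 14447 \left(47 + 39522\right) = \left(-14447\right) 39569 = -571653343$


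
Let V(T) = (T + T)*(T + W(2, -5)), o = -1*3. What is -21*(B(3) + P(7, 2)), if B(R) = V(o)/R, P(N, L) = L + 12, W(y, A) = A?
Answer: -630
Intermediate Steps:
P(N, L) = 12 + L
o = -3
V(T) = 2*T*(-5 + T) (V(T) = (T + T)*(T - 5) = (2*T)*(-5 + T) = 2*T*(-5 + T))
B(R) = 48/R (B(R) = (2*(-3)*(-5 - 3))/R = (2*(-3)*(-8))/R = 48/R)
-21*(B(3) + P(7, 2)) = -21*(48/3 + (12 + 2)) = -21*(48*(⅓) + 14) = -21*(16 + 14) = -21*30 = -630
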